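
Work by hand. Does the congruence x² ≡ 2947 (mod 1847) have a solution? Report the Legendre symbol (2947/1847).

1

First reduce: 2947 ≡ 1100 (mod 1847).
Pull out 2^2: since 1847 ≡ 7 (mod 8), (2/1847) = +1, so (2/1847)^2 = +1.
Reciprocity: 275 ≡ 3 and 1847 ≡ 3 (mod 4), so (275/1847) = −(1847/275).
Reduce top mod 275: now compute (197/275).
Reciprocity: 197 ≡ 1 and 275 ≡ 3 (mod 4), so (197/275) = +(275/197).
Reduce top mod 197: now compute (78/197).
Pull out 2: since 197 ≡ 5 (mod 8), (2/197) = -1.
Reciprocity: 39 ≡ 3 and 197 ≡ 1 (mod 4), so (39/197) = +(197/39).
Reduce top mod 39: now compute (2/39).
Pull out 2: since 39 ≡ 7 (mod 8), (2/39) = +1.
Reached (1/39) = 1. Collecting the sign flips along the way, the symbol is +1.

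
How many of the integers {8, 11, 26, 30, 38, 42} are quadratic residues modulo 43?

(8/43) = -1 → non-residue.
(11/43) = +1 → QR.
(26/43) = -1 → non-residue.
(30/43) = -1 → non-residue.
(38/43) = +1 → QR.
(42/43) = -1 → non-residue.
Total quadratic residues among the 6: 2.

2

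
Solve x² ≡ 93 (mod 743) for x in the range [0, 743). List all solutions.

346, 397

Since 743 ≡ 3 (mod 4), a square root of 93 is 93^((743+1)/4) = 93^186 mod 743.
Repeated squaring: 93^2≡476, 93^4≡704, 93^8≡35, 93^16≡482, 93^32≡508, 93^64≡243, 93^128≡352 (mod 743).
93^186 = 93^(128+32+16+8+2) ≡ 346 (mod 743).
Check: 346² = 119716 ≡ 93 (mod 743). The two roots are 346 and 397.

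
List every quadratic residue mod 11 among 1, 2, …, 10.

1 3 4 5 9

Square k = 1,…,5 (k and 11−k give the same square):
1²=1, 2²=4, 3²=9, 4²≡5, 5²≡3 (mod 11).
So the quadratic residues mod 11 are {1, 3, 4, 5, 9}.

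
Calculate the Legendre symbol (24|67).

1

Euler's criterion: (24/67) ≡ 24^33 (mod 67).
24^2 ≡ 40 (mod 67)
24^4 ≡ 59 (mod 67)
24^8 ≡ 64 (mod 67)
24^16 ≡ 9 (mod 67)
24^32 ≡ 14 (mod 67)
24^33 = 24^(32+1) ≡ 1 (mod 67).
Result is 1, so (24/67) = 1.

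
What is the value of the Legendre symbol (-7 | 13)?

First reduce: -7 ≡ 6 (mod 13).
Pull out 2: since 13 ≡ 5 (mod 8), (2/13) = -1.
Reciprocity: 3 ≡ 3 and 13 ≡ 1 (mod 4), so (3/13) = +(13/3).
Reduce top mod 3: now compute (1/3).
Reached (1/3) = 1. Collecting the sign flips along the way, the symbol is -1.

-1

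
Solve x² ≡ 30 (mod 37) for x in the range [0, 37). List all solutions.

17, 20

37 ≡ 1 (mod 4), so we find a root by search.
Trying successive values, 17² = 289 ≡ 30 (mod 37). The other root is 37 − 17 = 20.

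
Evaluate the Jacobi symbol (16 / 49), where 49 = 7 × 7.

Pull out 2^4: since 49 ≡ 1 (mod 8), (2/49) = +1, so (2/49)^4 = +1.
Reached (1/49) = 1. Collecting the sign flips along the way, the symbol is +1.

1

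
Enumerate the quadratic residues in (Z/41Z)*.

Square k = 1,…,20 (k and 41−k give the same square):
1²=1, 2²=4, 3²=9, 4²=16, 5²=25, 6²=36, 7²≡8, 8²≡23, 9²≡40, 10²≡18, 11²≡39, 12²≡21, 13²≡5, 14²≡32, 15²≡20, 16²≡10, 17²≡2, 18²≡37, 19²≡33, 20²≡31 (mod 41).
So the quadratic residues mod 41 are {1, 2, 4, 5, 8, 9, 10, 16, 18, 20, 21, 23, 25, 31, 32, 33, 36, 37, 39, 40}.

1, 2, 4, 5, 8, 9, 10, 16, 18, 20, 21, 23, 25, 31, 32, 33, 36, 37, 39, 40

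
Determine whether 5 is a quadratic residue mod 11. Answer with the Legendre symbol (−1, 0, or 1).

1

Reciprocity: 5 ≡ 1 and 11 ≡ 3 (mod 4), so (5/11) = +(11/5).
Reduce top mod 5: now compute (1/5).
Reached (1/5) = 1. Collecting the sign flips along the way, the symbol is +1.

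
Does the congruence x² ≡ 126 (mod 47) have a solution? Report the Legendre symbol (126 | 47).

1

Euler's criterion: (126/47) ≡ 32^23 (mod 47).
32^2 ≡ 37 (mod 47)
32^4 ≡ 6 (mod 47)
32^8 ≡ 36 (mod 47)
32^16 ≡ 27 (mod 47)
32^23 = 32^(16+4+2+1) ≡ 1 (mod 47).
Result is 1, so (126/47) = 1.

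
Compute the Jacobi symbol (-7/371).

0

First reduce: -7 ≡ 364 (mod 371).
Pull out 2^2: since 371 ≡ 3 (mod 8), (2/371) = -1, so (2/371)^2 = +1.
Reciprocity: 91 ≡ 3 and 371 ≡ 3 (mod 4), so (91/371) = −(371/91).
Reduce top mod 91: now compute (7/91).
Reciprocity: 7 ≡ 3 and 91 ≡ 3 (mod 4), so (7/91) = −(91/7).
Reduce top mod 7: now compute (0/7).
Top reduces to 0: gcd > 1, so the symbol is 0.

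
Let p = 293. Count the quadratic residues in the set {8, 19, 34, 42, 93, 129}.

0

(8/293) = -1 → non-residue.
(19/293) = -1 → non-residue.
(34/293) = -1 → non-residue.
(42/293) = -1 → non-residue.
(93/293) = -1 → non-residue.
(129/293) = -1 → non-residue.
Total quadratic residues among the 6: 0.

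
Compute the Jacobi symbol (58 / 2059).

0

Pull out 2: since 2059 ≡ 3 (mod 8), (2/2059) = -1.
Reciprocity: 29 ≡ 1 and 2059 ≡ 3 (mod 4), so (29/2059) = +(2059/29).
Reduce top mod 29: now compute (0/29).
Top reduces to 0: gcd > 1, so the symbol is 0.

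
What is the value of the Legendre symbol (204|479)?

Pull out 2^2: since 479 ≡ 7 (mod 8), (2/479) = +1, so (2/479)^2 = +1.
Reciprocity: 51 ≡ 3 and 479 ≡ 3 (mod 4), so (51/479) = −(479/51).
Reduce top mod 51: now compute (20/51).
Pull out 2^2: since 51 ≡ 3 (mod 8), (2/51) = -1, so (2/51)^2 = +1.
Reciprocity: 5 ≡ 1 and 51 ≡ 3 (mod 4), so (5/51) = +(51/5).
Reduce top mod 5: now compute (1/5).
Reached (1/5) = 1. Collecting the sign flips along the way, the symbol is -1.

-1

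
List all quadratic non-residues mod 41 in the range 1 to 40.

3,6,7,11,12,13,14,15,17,19,22,24,26,27,28,29,30,34,35,38

Square k = 1,…,20 (k and 41−k give the same square):
1²=1, 2²=4, 3²=9, 4²=16, 5²=25, 6²=36, 7²≡8, 8²≡23, 9²≡40, 10²≡18, 11²≡39, 12²≡21, 13²≡5, 14²≡32, 15²≡20, 16²≡10, 17²≡2, 18²≡37, 19²≡33, 20²≡31 (mod 41).
The residues are {1, 2, 4, 5, 8, 9, 10, 16, 18, 20, 21, 23, 25, 31, 32, 33, 36, 37, 39, 40}; the non-residues are the remaining 20 nonzero classes.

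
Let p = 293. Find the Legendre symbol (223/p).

Reciprocity: 223 ≡ 3 and 293 ≡ 1 (mod 4), so (223/293) = +(293/223).
Reduce top mod 223: now compute (70/223).
Pull out 2: since 223 ≡ 7 (mod 8), (2/223) = +1.
Reciprocity: 35 ≡ 3 and 223 ≡ 3 (mod 4), so (35/223) = −(223/35).
Reduce top mod 35: now compute (13/35).
Reciprocity: 13 ≡ 1 and 35 ≡ 3 (mod 4), so (13/35) = +(35/13).
Reduce top mod 13: now compute (9/13).
Reciprocity: 9 ≡ 1 and 13 ≡ 1 (mod 4), so (9/13) = +(13/9).
Reduce top mod 9: now compute (4/9).
Pull out 2^2: since 9 ≡ 1 (mod 8), (2/9) = +1, so (2/9)^2 = +1.
Reached (1/9) = 1. Collecting the sign flips along the way, the symbol is -1.

-1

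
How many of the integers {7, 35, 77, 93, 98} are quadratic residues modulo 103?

3

(7/103) = +1 → QR.
(35/103) = -1 → non-residue.
(77/103) = -1 → non-residue.
(93/103) = +1 → QR.
(98/103) = +1 → QR.
Total quadratic residues among the 5: 3.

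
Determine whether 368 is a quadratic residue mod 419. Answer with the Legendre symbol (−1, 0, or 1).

1

Pull out 2^4: since 419 ≡ 3 (mod 8), (2/419) = -1, so (2/419)^4 = +1.
Reciprocity: 23 ≡ 3 and 419 ≡ 3 (mod 4), so (23/419) = −(419/23).
Reduce top mod 23: now compute (5/23).
Reciprocity: 5 ≡ 1 and 23 ≡ 3 (mod 4), so (5/23) = +(23/5).
Reduce top mod 5: now compute (3/5).
Reciprocity: 3 ≡ 3 and 5 ≡ 1 (mod 4), so (3/5) = +(5/3).
Reduce top mod 3: now compute (2/3).
Pull out 2: since 3 ≡ 3 (mod 8), (2/3) = -1.
Reached (1/3) = 1. Collecting the sign flips along the way, the symbol is +1.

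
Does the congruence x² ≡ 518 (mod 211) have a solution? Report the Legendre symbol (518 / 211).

1

Euler's criterion: (518/211) ≡ 96^105 (mod 211).
96^2 ≡ 143 (mod 211)
96^4 ≡ 193 (mod 211)
96^8 ≡ 113 (mod 211)
96^16 ≡ 109 (mod 211)
96^32 ≡ 65 (mod 211)
96^64 ≡ 5 (mod 211)
96^105 = 96^(64+32+8+1) ≡ 1 (mod 211).
Result is 1, so (518/211) = 1.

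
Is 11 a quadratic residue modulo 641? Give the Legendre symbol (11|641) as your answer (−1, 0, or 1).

Euler's criterion: (11/641) ≡ 11^320 (mod 641).
11^2 ≡ 121 (mod 641)
11^4 ≡ 539 (mod 641)
11^8 ≡ 148 (mod 641)
11^16 ≡ 110 (mod 641)
11^32 ≡ 562 (mod 641)
11^64 ≡ 472 (mod 641)
11^128 ≡ 357 (mod 641)
11^256 ≡ 531 (mod 641)
11^320 = 11^(256+64) ≡ 1 (mod 641).
Result is 1, so (11/641) = 1.

1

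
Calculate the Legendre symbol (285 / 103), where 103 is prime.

Euler's criterion: (285/103) ≡ 79^51 (mod 103).
79^2 ≡ 61 (mod 103)
79^4 ≡ 13 (mod 103)
79^8 ≡ 66 (mod 103)
79^16 ≡ 30 (mod 103)
79^32 ≡ 76 (mod 103)
79^51 = 79^(32+16+2+1) ≡ 1 (mod 103).
Result is 1, so (285/103) = 1.

1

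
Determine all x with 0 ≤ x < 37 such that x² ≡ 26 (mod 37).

10, 27

37 ≡ 1 (mod 4), so we find a root by search.
Trying successive values, 10² = 100 ≡ 26 (mod 37). The other root is 37 − 10 = 27.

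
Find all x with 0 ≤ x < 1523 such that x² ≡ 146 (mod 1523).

124, 1399

Since 1523 ≡ 3 (mod 4), a square root of 146 is 146^((1523+1)/4) = 146^381 mod 1523.
Repeated squaring: 146^2≡1517, 146^4≡36, 146^8≡1296, 146^16≡1270, 146^32≡43, 146^64≡326, 146^128≡1189, 146^256≡377 (mod 1523).
146^381 = 146^(256+64+32+16+8+4+1) ≡ 1399 (mod 1523).
Check: 1399² = 1957201 ≡ 146 (mod 1523). The two roots are 124 and 1399.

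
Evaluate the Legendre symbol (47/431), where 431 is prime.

-1

Euler's criterion: (47/431) ≡ 47^215 (mod 431).
47^2 ≡ 54 (mod 431)
47^4 ≡ 330 (mod 431)
47^8 ≡ 288 (mod 431)
47^16 ≡ 192 (mod 431)
47^32 ≡ 229 (mod 431)
47^64 ≡ 290 (mod 431)
47^128 ≡ 55 (mod 431)
47^215 = 47^(128+64+16+4+2+1) ≡ 430 (mod 431).
Result is 430 ≡ −1, so (47/431) = −1.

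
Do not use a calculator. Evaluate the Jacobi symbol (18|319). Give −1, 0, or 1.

1

Pull out 2: since 319 ≡ 7 (mod 8), (2/319) = +1.
Reciprocity: 9 ≡ 1 and 319 ≡ 3 (mod 4), so (9/319) = +(319/9).
Reduce top mod 9: now compute (4/9).
Pull out 2^2: since 9 ≡ 1 (mod 8), (2/9) = +1, so (2/9)^2 = +1.
Reached (1/9) = 1. Collecting the sign flips along the way, the symbol is +1.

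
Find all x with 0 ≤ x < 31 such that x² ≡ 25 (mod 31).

Since 31 ≡ 3 (mod 4), a square root of 25 is 25^((31+1)/4) = 25^8 mod 31.
Repeated squaring: 25^2≡5, 25^4≡25, 25^8≡5 (mod 31).
25^8 = 25^(8) ≡ 5 (mod 31).
Check: 5² = 25 ≡ 25 (mod 31). The two roots are 5 and 26.

5, 26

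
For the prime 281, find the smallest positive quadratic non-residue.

3

(2/281) = +1, so 2 is a residue.
(3/281) = −1, so 3 is the smallest positive non-residue mod 281.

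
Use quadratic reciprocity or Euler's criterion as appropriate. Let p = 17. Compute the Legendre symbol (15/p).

1

Reciprocity: 15 ≡ 3 and 17 ≡ 1 (mod 4), so (15/17) = +(17/15).
Reduce top mod 15: now compute (2/15).
Pull out 2: since 15 ≡ 7 (mod 8), (2/15) = +1.
Reached (1/15) = 1. Collecting the sign flips along the way, the symbol is +1.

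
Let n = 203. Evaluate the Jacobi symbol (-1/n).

-1

First reduce: -1 ≡ 202 (mod 203).
Pull out 2: since 203 ≡ 3 (mod 8), (2/203) = -1.
Reciprocity: 101 ≡ 1 and 203 ≡ 3 (mod 4), so (101/203) = +(203/101).
Reduce top mod 101: now compute (1/101).
Reached (1/101) = 1. Collecting the sign flips along the way, the symbol is -1.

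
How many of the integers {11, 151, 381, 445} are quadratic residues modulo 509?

2

(11/509) = +1 → QR.
(151/509) = -1 → non-residue.
(381/509) = -1 → non-residue.
(445/509) = +1 → QR.
Total quadratic residues among the 4: 2.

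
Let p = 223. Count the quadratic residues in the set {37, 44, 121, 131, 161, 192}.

3

(37/223) = +1 → QR.
(44/223) = -1 → non-residue.
(121/223) = +1 → QR.
(131/223) = +1 → QR.
(161/223) = -1 → non-residue.
(192/223) = -1 → non-residue.
Total quadratic residues among the 6: 3.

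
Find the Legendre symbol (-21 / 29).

-1

First reduce: -21 ≡ 8 (mod 29).
Pull out 2^3: since 29 ≡ 5 (mod 8), (2/29) = -1, so (2/29)^3 = -1.
Reached (1/29) = 1. Collecting the sign flips along the way, the symbol is -1.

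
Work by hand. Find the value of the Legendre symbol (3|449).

-1

Euler's criterion: (3/449) ≡ 3^224 (mod 449).
3^2 ≡ 9 (mod 449)
3^4 ≡ 81 (mod 449)
3^8 ≡ 275 (mod 449)
3^16 ≡ 193 (mod 449)
3^32 ≡ 431 (mod 449)
3^64 ≡ 324 (mod 449)
3^128 ≡ 359 (mod 449)
3^224 = 3^(128+64+32) ≡ 448 (mod 449).
Result is 448 ≡ −1, so (3/449) = −1.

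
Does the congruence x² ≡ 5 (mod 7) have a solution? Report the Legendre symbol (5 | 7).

-1

Reciprocity: 5 ≡ 1 and 7 ≡ 3 (mod 4), so (5/7) = +(7/5).
Reduce top mod 5: now compute (2/5).
Pull out 2: since 5 ≡ 5 (mod 8), (2/5) = -1.
Reached (1/5) = 1. Collecting the sign flips along the way, the symbol is -1.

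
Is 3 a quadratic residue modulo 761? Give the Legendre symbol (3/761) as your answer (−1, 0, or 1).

Euler's criterion: (3/761) ≡ 3^380 (mod 761).
3^2 ≡ 9 (mod 761)
3^4 ≡ 81 (mod 761)
3^8 ≡ 473 (mod 761)
3^16 ≡ 756 (mod 761)
3^32 ≡ 25 (mod 761)
3^64 ≡ 625 (mod 761)
3^128 ≡ 232 (mod 761)
3^256 ≡ 554 (mod 761)
3^380 = 3^(256+64+32+16+8+4) ≡ 760 (mod 761).
Result is 760 ≡ −1, so (3/761) = −1.

-1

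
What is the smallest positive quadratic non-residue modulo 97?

5

(2/97) = +1, so 2 is a residue.
(3/97) = +1, so 3 is a residue.
(4/97) = +1, so 4 is a residue.
(5/97) = −1, so 5 is the smallest positive non-residue mod 97.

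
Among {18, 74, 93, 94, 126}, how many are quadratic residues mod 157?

(18/157) = -1 → non-residue.
(74/157) = -1 → non-residue.
(93/157) = +1 → QR.
(94/157) = -1 → non-residue.
(126/157) = +1 → QR.
Total quadratic residues among the 5: 2.

2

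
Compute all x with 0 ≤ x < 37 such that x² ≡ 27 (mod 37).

37 ≡ 1 (mod 4), so we find a root by search.
Trying successive values, 8² = 64 ≡ 27 (mod 37). The other root is 37 − 8 = 29.

8, 29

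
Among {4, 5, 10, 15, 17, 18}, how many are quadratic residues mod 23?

2

(4/23) = +1 → QR.
(5/23) = -1 → non-residue.
(10/23) = -1 → non-residue.
(15/23) = -1 → non-residue.
(17/23) = -1 → non-residue.
(18/23) = +1 → QR.
Total quadratic residues among the 6: 2.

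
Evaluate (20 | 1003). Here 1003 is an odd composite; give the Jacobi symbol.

Pull out 2^2: since 1003 ≡ 3 (mod 8), (2/1003) = -1, so (2/1003)^2 = +1.
Reciprocity: 5 ≡ 1 and 1003 ≡ 3 (mod 4), so (5/1003) = +(1003/5).
Reduce top mod 5: now compute (3/5).
Reciprocity: 3 ≡ 3 and 5 ≡ 1 (mod 4), so (3/5) = +(5/3).
Reduce top mod 3: now compute (2/3).
Pull out 2: since 3 ≡ 3 (mod 8), (2/3) = -1.
Reached (1/3) = 1. Collecting the sign flips along the way, the symbol is -1.

-1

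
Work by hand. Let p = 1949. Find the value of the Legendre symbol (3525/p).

First reduce: 3525 ≡ 1576 (mod 1949).
Pull out 2^3: since 1949 ≡ 5 (mod 8), (2/1949) = -1, so (2/1949)^3 = -1.
Reciprocity: 197 ≡ 1 and 1949 ≡ 1 (mod 4), so (197/1949) = +(1949/197).
Reduce top mod 197: now compute (176/197).
Pull out 2^4: since 197 ≡ 5 (mod 8), (2/197) = -1, so (2/197)^4 = +1.
Reciprocity: 11 ≡ 3 and 197 ≡ 1 (mod 4), so (11/197) = +(197/11).
Reduce top mod 11: now compute (10/11).
Pull out 2: since 11 ≡ 3 (mod 8), (2/11) = -1.
Reciprocity: 5 ≡ 1 and 11 ≡ 3 (mod 4), so (5/11) = +(11/5).
Reduce top mod 5: now compute (1/5).
Reached (1/5) = 1. Collecting the sign flips along the way, the symbol is +1.

1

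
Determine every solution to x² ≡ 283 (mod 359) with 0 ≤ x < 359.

Since 359 ≡ 3 (mod 4), a square root of 283 is 283^((359+1)/4) = 283^90 mod 359.
Repeated squaring: 283^2≡32, 283^4≡306, 283^8≡296, 283^16≡20, 283^32≡41, 283^64≡245 (mod 359).
283^90 = 283^(64+16+8+2) ≡ 203 (mod 359).
Check: 203² = 41209 ≡ 283 (mod 359). The two roots are 156 and 203.

156, 203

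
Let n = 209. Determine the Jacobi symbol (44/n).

Pull out 2^2: since 209 ≡ 1 (mod 8), (2/209) = +1, so (2/209)^2 = +1.
Reciprocity: 11 ≡ 3 and 209 ≡ 1 (mod 4), so (11/209) = +(209/11).
Reduce top mod 11: now compute (0/11).
Top reduces to 0: gcd > 1, so the symbol is 0.

0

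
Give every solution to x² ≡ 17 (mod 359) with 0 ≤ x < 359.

Since 359 ≡ 3 (mod 4), a square root of 17 is 17^((359+1)/4) = 17^90 mod 359.
Repeated squaring: 17^2≡289, 17^4≡233, 17^8≡80, 17^16≡297, 17^32≡254, 17^64≡255 (mod 359).
17^90 = 17^(64+16+8+2) ≡ 138 (mod 359).
Check: 138² = 19044 ≡ 17 (mod 359). The two roots are 138 and 221.

138, 221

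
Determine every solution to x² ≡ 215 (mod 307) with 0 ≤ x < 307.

Since 307 ≡ 3 (mod 4), a square root of 215 is 215^((307+1)/4) = 215^77 mod 307.
Repeated squaring: 215^2≡175, 215^4≡232, 215^8≡99, 215^16≡284, 215^32≡222, 215^64≡164 (mod 307).
215^77 = 215^(64+8+4+1) ≡ 109 (mod 307).
Check: 109² = 11881 ≡ 215 (mod 307). The two roots are 109 and 198.

109, 198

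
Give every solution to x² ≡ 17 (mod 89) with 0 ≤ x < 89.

27, 62

89 ≡ 1 (mod 4), so we find a root by search.
Trying successive values, 27² = 729 ≡ 17 (mod 89). The other root is 89 − 27 = 62.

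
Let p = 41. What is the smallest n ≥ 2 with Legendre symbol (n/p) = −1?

3

(2/41) = +1, so 2 is a residue.
(3/41) = −1, so 3 is the smallest positive non-residue mod 41.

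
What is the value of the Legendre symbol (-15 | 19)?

1

Euler's criterion: (-15/19) ≡ 4^9 (mod 19).
4^2 ≡ 16 (mod 19)
4^4 ≡ 9 (mod 19)
4^8 ≡ 5 (mod 19)
4^9 = 4^(8+1) ≡ 1 (mod 19).
Result is 1, so (-15/19) = 1.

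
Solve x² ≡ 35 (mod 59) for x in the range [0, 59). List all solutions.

25, 34

Since 59 ≡ 3 (mod 4), a square root of 35 is 35^((59+1)/4) = 35^15 mod 59.
Repeated squaring: 35^2≡45, 35^4≡19, 35^8≡7 (mod 59).
35^15 = 35^(8+4+2+1) ≡ 25 (mod 59).
Check: 25² = 625 ≡ 35 (mod 59). The two roots are 25 and 34.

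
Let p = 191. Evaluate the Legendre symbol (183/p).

-1

Reciprocity: 183 ≡ 3 and 191 ≡ 3 (mod 4), so (183/191) = −(191/183).
Reduce top mod 183: now compute (8/183).
Pull out 2^3: since 183 ≡ 7 (mod 8), (2/183) = +1, so (2/183)^3 = +1.
Reached (1/183) = 1. Collecting the sign flips along the way, the symbol is -1.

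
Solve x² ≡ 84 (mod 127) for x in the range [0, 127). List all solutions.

46, 81

Since 127 ≡ 3 (mod 4), a square root of 84 is 84^((127+1)/4) = 84^32 mod 127.
Repeated squaring: 84^2≡71, 84^4≡88, 84^8≡124, 84^16≡9, 84^32≡81 (mod 127).
84^32 = 84^(32) ≡ 81 (mod 127).
Check: 81² = 6561 ≡ 84 (mod 127). The two roots are 46 and 81.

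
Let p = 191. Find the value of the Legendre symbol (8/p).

1

Euler's criterion: (8/191) ≡ 8^95 (mod 191).
8^2 ≡ 64 (mod 191)
8^4 ≡ 85 (mod 191)
8^8 ≡ 158 (mod 191)
8^16 ≡ 134 (mod 191)
8^32 ≡ 2 (mod 191)
8^64 ≡ 4 (mod 191)
8^95 = 8^(64+16+8+4+2+1) ≡ 1 (mod 191).
Result is 1, so (8/191) = 1.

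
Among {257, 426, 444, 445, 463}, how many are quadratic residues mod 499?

(257/499) = +1 → QR.
(426/499) = -1 → non-residue.
(444/499) = +1 → QR.
(445/499) = -1 → non-residue.
(463/499) = -1 → non-residue.
Total quadratic residues among the 5: 2.

2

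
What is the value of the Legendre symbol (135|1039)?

Reciprocity: 135 ≡ 3 and 1039 ≡ 3 (mod 4), so (135/1039) = −(1039/135).
Reduce top mod 135: now compute (94/135).
Pull out 2: since 135 ≡ 7 (mod 8), (2/135) = +1.
Reciprocity: 47 ≡ 3 and 135 ≡ 3 (mod 4), so (47/135) = −(135/47).
Reduce top mod 47: now compute (41/47).
Reciprocity: 41 ≡ 1 and 47 ≡ 3 (mod 4), so (41/47) = +(47/41).
Reduce top mod 41: now compute (6/41).
Pull out 2: since 41 ≡ 1 (mod 8), (2/41) = +1.
Reciprocity: 3 ≡ 3 and 41 ≡ 1 (mod 4), so (3/41) = +(41/3).
Reduce top mod 3: now compute (2/3).
Pull out 2: since 3 ≡ 3 (mod 8), (2/3) = -1.
Reached (1/3) = 1. Collecting the sign flips along the way, the symbol is -1.

-1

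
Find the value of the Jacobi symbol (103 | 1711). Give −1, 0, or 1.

-1

Reciprocity: 103 ≡ 3 and 1711 ≡ 3 (mod 4), so (103/1711) = −(1711/103).
Reduce top mod 103: now compute (63/103).
Reciprocity: 63 ≡ 3 and 103 ≡ 3 (mod 4), so (63/103) = −(103/63).
Reduce top mod 63: now compute (40/63).
Pull out 2^3: since 63 ≡ 7 (mod 8), (2/63) = +1, so (2/63)^3 = +1.
Reciprocity: 5 ≡ 1 and 63 ≡ 3 (mod 4), so (5/63) = +(63/5).
Reduce top mod 5: now compute (3/5).
Reciprocity: 3 ≡ 3 and 5 ≡ 1 (mod 4), so (3/5) = +(5/3).
Reduce top mod 3: now compute (2/3).
Pull out 2: since 3 ≡ 3 (mod 8), (2/3) = -1.
Reached (1/3) = 1. Collecting the sign flips along the way, the symbol is -1.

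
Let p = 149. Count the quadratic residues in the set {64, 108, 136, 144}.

(64/149) = +1 → QR.
(108/149) = -1 → non-residue.
(136/149) = -1 → non-residue.
(144/149) = +1 → QR.
Total quadratic residues among the 4: 2.

2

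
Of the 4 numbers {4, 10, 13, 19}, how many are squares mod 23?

(4/23) = +1 → QR.
(10/23) = -1 → non-residue.
(13/23) = +1 → QR.
(19/23) = -1 → non-residue.
Total quadratic residues among the 4: 2.

2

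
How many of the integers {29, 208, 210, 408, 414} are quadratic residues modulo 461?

1

(29/461) = -1 → non-residue.
(208/461) = -1 → non-residue.
(210/461) = -1 → non-residue.
(408/461) = +1 → QR.
(414/461) = -1 → non-residue.
Total quadratic residues among the 5: 1.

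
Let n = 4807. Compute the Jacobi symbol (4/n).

Pull out 2^2: since 4807 ≡ 7 (mod 8), (2/4807) = +1, so (2/4807)^2 = +1.
Reached (1/4807) = 1. Collecting the sign flips along the way, the symbol is +1.

1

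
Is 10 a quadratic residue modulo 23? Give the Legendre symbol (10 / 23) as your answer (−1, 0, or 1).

Pull out 2: since 23 ≡ 7 (mod 8), (2/23) = +1.
Reciprocity: 5 ≡ 1 and 23 ≡ 3 (mod 4), so (5/23) = +(23/5).
Reduce top mod 5: now compute (3/5).
Reciprocity: 3 ≡ 3 and 5 ≡ 1 (mod 4), so (3/5) = +(5/3).
Reduce top mod 3: now compute (2/3).
Pull out 2: since 3 ≡ 3 (mod 8), (2/3) = -1.
Reached (1/3) = 1. Collecting the sign flips along the way, the symbol is -1.

-1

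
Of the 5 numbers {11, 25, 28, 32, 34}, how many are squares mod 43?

(11/43) = +1 → QR.
(25/43) = +1 → QR.
(28/43) = -1 → non-residue.
(32/43) = -1 → non-residue.
(34/43) = -1 → non-residue.
Total quadratic residues among the 5: 2.

2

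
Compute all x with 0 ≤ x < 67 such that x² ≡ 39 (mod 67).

Since 67 ≡ 3 (mod 4), a square root of 39 is 39^((67+1)/4) = 39^17 mod 67.
Repeated squaring: 39^2≡47, 39^4≡65, 39^8≡4, 39^16≡16 (mod 67).
39^17 = 39^(16+1) ≡ 21 (mod 67).
Check: 21² = 441 ≡ 39 (mod 67). The two roots are 21 and 46.

21, 46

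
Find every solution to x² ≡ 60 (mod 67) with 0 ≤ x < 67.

Since 67 ≡ 3 (mod 4), a square root of 60 is 60^((67+1)/4) = 60^17 mod 67.
Repeated squaring: 60^2≡49, 60^4≡56, 60^8≡54, 60^16≡35 (mod 67).
60^17 = 60^(16+1) ≡ 23 (mod 67).
Check: 23² = 529 ≡ 60 (mod 67). The two roots are 23 and 44.

23, 44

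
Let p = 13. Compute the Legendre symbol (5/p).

-1

Reciprocity: 5 ≡ 1 and 13 ≡ 1 (mod 4), so (5/13) = +(13/5).
Reduce top mod 5: now compute (3/5).
Reciprocity: 3 ≡ 3 and 5 ≡ 1 (mod 4), so (3/5) = +(5/3).
Reduce top mod 3: now compute (2/3).
Pull out 2: since 3 ≡ 3 (mod 8), (2/3) = -1.
Reached (1/3) = 1. Collecting the sign flips along the way, the symbol is -1.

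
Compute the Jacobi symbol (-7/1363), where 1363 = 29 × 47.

First reduce: -7 ≡ 1356 (mod 1363).
Pull out 2^2: since 1363 ≡ 3 (mod 8), (2/1363) = -1, so (2/1363)^2 = +1.
Reciprocity: 339 ≡ 3 and 1363 ≡ 3 (mod 4), so (339/1363) = −(1363/339).
Reduce top mod 339: now compute (7/339).
Reciprocity: 7 ≡ 3 and 339 ≡ 3 (mod 4), so (7/339) = −(339/7).
Reduce top mod 7: now compute (3/7).
Reciprocity: 3 ≡ 3 and 7 ≡ 3 (mod 4), so (3/7) = −(7/3).
Reduce top mod 3: now compute (1/3).
Reached (1/3) = 1. Collecting the sign flips along the way, the symbol is -1.

-1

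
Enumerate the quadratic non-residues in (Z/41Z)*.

3 6 7 11 12 13 14 15 17 19 22 24 26 27 28 29 30 34 35 38

Square k = 1,…,20 (k and 41−k give the same square):
1²=1, 2²=4, 3²=9, 4²=16, 5²=25, 6²=36, 7²≡8, 8²≡23, 9²≡40, 10²≡18, 11²≡39, 12²≡21, 13²≡5, 14²≡32, 15²≡20, 16²≡10, 17²≡2, 18²≡37, 19²≡33, 20²≡31 (mod 41).
The residues are {1, 2, 4, 5, 8, 9, 10, 16, 18, 20, 21, 23, 25, 31, 32, 33, 36, 37, 39, 40}; the non-residues are the remaining 20 nonzero classes.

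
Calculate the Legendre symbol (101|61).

Euler's criterion: (101/61) ≡ 40^30 (mod 61).
40^2 ≡ 14 (mod 61)
40^4 ≡ 13 (mod 61)
40^8 ≡ 47 (mod 61)
40^16 ≡ 13 (mod 61)
40^30 = 40^(16+8+4+2) ≡ 60 (mod 61).
Result is 60 ≡ −1, so (101/61) = −1.

-1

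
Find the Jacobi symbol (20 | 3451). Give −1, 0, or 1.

Pull out 2^2: since 3451 ≡ 3 (mod 8), (2/3451) = -1, so (2/3451)^2 = +1.
Reciprocity: 5 ≡ 1 and 3451 ≡ 3 (mod 4), so (5/3451) = +(3451/5).
Reduce top mod 5: now compute (1/5).
Reached (1/5) = 1. Collecting the sign flips along the way, the symbol is +1.

1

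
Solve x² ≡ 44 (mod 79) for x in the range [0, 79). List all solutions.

Since 79 ≡ 3 (mod 4), a square root of 44 is 44^((79+1)/4) = 44^20 mod 79.
Repeated squaring: 44^2≡40, 44^4≡20, 44^8≡5, 44^16≡25 (mod 79).
44^20 = 44^(16+4) ≡ 26 (mod 79).
Check: 26² = 676 ≡ 44 (mod 79). The two roots are 26 and 53.

26, 53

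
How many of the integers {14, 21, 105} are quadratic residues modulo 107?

2

(14/107) = +1 → QR.
(21/107) = -1 → non-residue.
(105/107) = +1 → QR.
Total quadratic residues among the 3: 2.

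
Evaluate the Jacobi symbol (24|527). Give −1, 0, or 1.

Pull out 2^3: since 527 ≡ 7 (mod 8), (2/527) = +1, so (2/527)^3 = +1.
Reciprocity: 3 ≡ 3 and 527 ≡ 3 (mod 4), so (3/527) = −(527/3).
Reduce top mod 3: now compute (2/3).
Pull out 2: since 3 ≡ 3 (mod 8), (2/3) = -1.
Reached (1/3) = 1. Collecting the sign flips along the way, the symbol is +1.

1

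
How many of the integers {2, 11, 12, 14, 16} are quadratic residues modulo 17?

(2/17) = +1 → QR.
(11/17) = -1 → non-residue.
(12/17) = -1 → non-residue.
(14/17) = -1 → non-residue.
(16/17) = +1 → QR.
Total quadratic residues among the 5: 2.

2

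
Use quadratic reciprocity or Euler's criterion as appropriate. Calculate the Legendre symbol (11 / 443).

-1

Reciprocity: 11 ≡ 3 and 443 ≡ 3 (mod 4), so (11/443) = −(443/11).
Reduce top mod 11: now compute (3/11).
Reciprocity: 3 ≡ 3 and 11 ≡ 3 (mod 4), so (3/11) = −(11/3).
Reduce top mod 3: now compute (2/3).
Pull out 2: since 3 ≡ 3 (mod 8), (2/3) = -1.
Reached (1/3) = 1. Collecting the sign flips along the way, the symbol is -1.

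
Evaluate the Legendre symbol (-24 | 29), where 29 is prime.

1

First reduce: -24 ≡ 5 (mod 29).
Reciprocity: 5 ≡ 1 and 29 ≡ 1 (mod 4), so (5/29) = +(29/5).
Reduce top mod 5: now compute (4/5).
Pull out 2^2: since 5 ≡ 5 (mod 8), (2/5) = -1, so (2/5)^2 = +1.
Reached (1/5) = 1. Collecting the sign flips along the way, the symbol is +1.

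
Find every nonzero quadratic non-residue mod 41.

3 6 7 11 12 13 14 15 17 19 22 24 26 27 28 29 30 34 35 38

Square k = 1,…,20 (k and 41−k give the same square):
1²=1, 2²=4, 3²=9, 4²=16, 5²=25, 6²=36, 7²≡8, 8²≡23, 9²≡40, 10²≡18, 11²≡39, 12²≡21, 13²≡5, 14²≡32, 15²≡20, 16²≡10, 17²≡2, 18²≡37, 19²≡33, 20²≡31 (mod 41).
The residues are {1, 2, 4, 5, 8, 9, 10, 16, 18, 20, 21, 23, 25, 31, 32, 33, 36, 37, 39, 40}; the non-residues are the remaining 20 nonzero classes.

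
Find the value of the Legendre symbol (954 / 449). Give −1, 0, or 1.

Euler's criterion: (954/449) ≡ 56^224 (mod 449).
56^2 ≡ 442 (mod 449)
56^4 ≡ 49 (mod 449)
56^8 ≡ 156 (mod 449)
56^16 ≡ 90 (mod 449)
56^32 ≡ 18 (mod 449)
56^64 ≡ 324 (mod 449)
56^128 ≡ 359 (mod 449)
56^224 = 56^(128+64+32) ≡ 1 (mod 449).
Result is 1, so (954/449) = 1.

1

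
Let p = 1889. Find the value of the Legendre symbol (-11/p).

-1

First reduce: -11 ≡ 1878 (mod 1889).
Pull out 2: since 1889 ≡ 1 (mod 8), (2/1889) = +1.
Reciprocity: 939 ≡ 3 and 1889 ≡ 1 (mod 4), so (939/1889) = +(1889/939).
Reduce top mod 939: now compute (11/939).
Reciprocity: 11 ≡ 3 and 939 ≡ 3 (mod 4), so (11/939) = −(939/11).
Reduce top mod 11: now compute (4/11).
Pull out 2^2: since 11 ≡ 3 (mod 8), (2/11) = -1, so (2/11)^2 = +1.
Reached (1/11) = 1. Collecting the sign flips along the way, the symbol is -1.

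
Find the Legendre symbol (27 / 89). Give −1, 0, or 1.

-1

Euler's criterion: (27/89) ≡ 27^44 (mod 89).
27^2 ≡ 17 (mod 89)
27^4 ≡ 22 (mod 89)
27^8 ≡ 39 (mod 89)
27^16 ≡ 8 (mod 89)
27^32 ≡ 64 (mod 89)
27^44 = 27^(32+8+4) ≡ 88 (mod 89).
Result is 88 ≡ −1, so (27/89) = −1.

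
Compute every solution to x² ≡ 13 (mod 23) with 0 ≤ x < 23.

Since 23 ≡ 3 (mod 4), a square root of 13 is 13^((23+1)/4) = 13^6 mod 23.
Repeated squaring: 13^2≡8, 13^4≡18 (mod 23).
13^6 = 13^(4+2) ≡ 6 (mod 23).
Check: 6² = 36 ≡ 13 (mod 23). The two roots are 6 and 17.

6, 17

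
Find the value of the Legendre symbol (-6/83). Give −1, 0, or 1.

1

Euler's criterion: (-6/83) ≡ 77^41 (mod 83).
77^2 ≡ 36 (mod 83)
77^4 ≡ 51 (mod 83)
77^8 ≡ 28 (mod 83)
77^16 ≡ 37 (mod 83)
77^32 ≡ 41 (mod 83)
77^41 = 77^(32+8+1) ≡ 1 (mod 83).
Result is 1, so (-6/83) = 1.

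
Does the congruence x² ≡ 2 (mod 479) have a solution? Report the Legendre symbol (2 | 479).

Euler's criterion: (2/479) ≡ 2^239 (mod 479).
2^2 ≡ 4 (mod 479)
2^4 ≡ 16 (mod 479)
2^8 ≡ 256 (mod 479)
2^16 ≡ 392 (mod 479)
2^32 ≡ 384 (mod 479)
2^64 ≡ 403 (mod 479)
2^128 ≡ 28 (mod 479)
2^239 = 2^(128+64+32+8+4+2+1) ≡ 1 (mod 479).
Result is 1, so (2/479) = 1.

1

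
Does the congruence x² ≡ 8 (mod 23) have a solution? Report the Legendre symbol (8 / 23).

1

Euler's criterion: (8/23) ≡ 8^11 (mod 23).
8^2 ≡ 18 (mod 23)
8^4 ≡ 2 (mod 23)
8^8 ≡ 4 (mod 23)
8^11 = 8^(8+2+1) ≡ 1 (mod 23).
Result is 1, so (8/23) = 1.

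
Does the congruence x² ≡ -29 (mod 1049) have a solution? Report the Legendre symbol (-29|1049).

1

Euler's criterion: (-29/1049) ≡ 1020^524 (mod 1049).
1020^2 ≡ 841 (mod 1049)
1020^4 ≡ 255 (mod 1049)
1020^8 ≡ 1036 (mod 1049)
1020^16 ≡ 169 (mod 1049)
1020^32 ≡ 238 (mod 1049)
1020^64 ≡ 1047 (mod 1049)
1020^128 ≡ 4 (mod 1049)
1020^256 ≡ 16 (mod 1049)
1020^512 ≡ 256 (mod 1049)
1020^524 = 1020^(512+8+4) ≡ 1 (mod 1049).
Result is 1, so (-29/1049) = 1.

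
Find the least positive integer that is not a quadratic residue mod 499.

(2/499) = −1, so 2 is the smallest positive non-residue mod 499.

2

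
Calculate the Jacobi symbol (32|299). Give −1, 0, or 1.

-1

Pull out 2^5: since 299 ≡ 3 (mod 8), (2/299) = -1, so (2/299)^5 = -1.
Reached (1/299) = 1. Collecting the sign flips along the way, the symbol is -1.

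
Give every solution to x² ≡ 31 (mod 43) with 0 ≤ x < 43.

Since 43 ≡ 3 (mod 4), a square root of 31 is 31^((43+1)/4) = 31^11 mod 43.
Repeated squaring: 31^2≡15, 31^4≡10, 31^8≡14 (mod 43).
31^11 = 31^(8+2+1) ≡ 17 (mod 43).
Check: 17² = 289 ≡ 31 (mod 43). The two roots are 17 and 26.

17, 26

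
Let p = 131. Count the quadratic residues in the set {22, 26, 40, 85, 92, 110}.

0

(22/131) = -1 → non-residue.
(26/131) = -1 → non-residue.
(40/131) = -1 → non-residue.
(85/131) = -1 → non-residue.
(92/131) = -1 → non-residue.
(110/131) = -1 → non-residue.
Total quadratic residues among the 6: 0.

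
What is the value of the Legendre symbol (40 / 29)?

Euler's criterion: (40/29) ≡ 11^14 (mod 29).
11^2 ≡ 5 (mod 29)
11^4 ≡ 25 (mod 29)
11^8 ≡ 16 (mod 29)
11^14 = 11^(8+4+2) ≡ 28 (mod 29).
Result is 28 ≡ −1, so (40/29) = −1.

-1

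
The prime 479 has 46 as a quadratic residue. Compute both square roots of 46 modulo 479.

Since 479 ≡ 3 (mod 4), a square root of 46 is 46^((479+1)/4) = 46^120 mod 479.
Repeated squaring: 46^2≡200, 46^4≡243, 46^8≡132, 46^16≡180, 46^32≡307, 46^64≡365 (mod 479).
46^120 = 46^(64+32+16+8) ≡ 142 (mod 479).
Check: 142² = 20164 ≡ 46 (mod 479). The two roots are 142 and 337.

142, 337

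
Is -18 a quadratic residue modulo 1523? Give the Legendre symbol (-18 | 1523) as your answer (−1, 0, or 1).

1

First reduce: -18 ≡ 1505 (mod 1523).
Reciprocity: 1505 ≡ 1 and 1523 ≡ 3 (mod 4), so (1505/1523) = +(1523/1505).
Reduce top mod 1505: now compute (18/1505).
Pull out 2: since 1505 ≡ 1 (mod 8), (2/1505) = +1.
Reciprocity: 9 ≡ 1 and 1505 ≡ 1 (mod 4), so (9/1505) = +(1505/9).
Reduce top mod 9: now compute (2/9).
Pull out 2: since 9 ≡ 1 (mod 8), (2/9) = +1.
Reached (1/9) = 1. Collecting the sign flips along the way, the symbol is +1.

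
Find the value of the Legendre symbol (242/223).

1

First reduce: 242 ≡ 19 (mod 223).
Reciprocity: 19 ≡ 3 and 223 ≡ 3 (mod 4), so (19/223) = −(223/19).
Reduce top mod 19: now compute (14/19).
Pull out 2: since 19 ≡ 3 (mod 8), (2/19) = -1.
Reciprocity: 7 ≡ 3 and 19 ≡ 3 (mod 4), so (7/19) = −(19/7).
Reduce top mod 7: now compute (5/7).
Reciprocity: 5 ≡ 1 and 7 ≡ 3 (mod 4), so (5/7) = +(7/5).
Reduce top mod 5: now compute (2/5).
Pull out 2: since 5 ≡ 5 (mod 8), (2/5) = -1.
Reached (1/5) = 1. Collecting the sign flips along the way, the symbol is +1.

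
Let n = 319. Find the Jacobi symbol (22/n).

0

Pull out 2: since 319 ≡ 7 (mod 8), (2/319) = +1.
Reciprocity: 11 ≡ 3 and 319 ≡ 3 (mod 4), so (11/319) = −(319/11).
Reduce top mod 11: now compute (0/11).
Top reduces to 0: gcd > 1, so the symbol is 0.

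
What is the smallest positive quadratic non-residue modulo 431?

7

(2/431) = +1, so 2 is a residue.
(3/431) = +1, so 3 is a residue.
(4/431) = +1, so 4 is a residue.
(5/431) = +1, so 5 is a residue.
(6/431) = +1, so 6 is a residue.
(7/431) = −1, so 7 is the smallest positive non-residue mod 431.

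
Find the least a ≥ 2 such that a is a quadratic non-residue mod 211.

(2/211) = −1, so 2 is the smallest positive non-residue mod 211.

2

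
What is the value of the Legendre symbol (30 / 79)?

Pull out 2: since 79 ≡ 7 (mod 8), (2/79) = +1.
Reciprocity: 15 ≡ 3 and 79 ≡ 3 (mod 4), so (15/79) = −(79/15).
Reduce top mod 15: now compute (4/15).
Pull out 2^2: since 15 ≡ 7 (mod 8), (2/15) = +1, so (2/15)^2 = +1.
Reached (1/15) = 1. Collecting the sign flips along the way, the symbol is -1.

-1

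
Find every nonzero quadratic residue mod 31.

1, 2, 4, 5, 7, 8, 9, 10, 14, 16, 18, 19, 20, 25, 28

Square k = 1,…,15 (k and 31−k give the same square):
1²=1, 2²=4, 3²=9, 4²=16, 5²=25, 6²≡5, 7²≡18, 8²≡2, 9²≡19, 10²≡7, 11²≡28, 12²≡20, 13²≡14, 14²≡10, 15²≡8 (mod 31).
So the quadratic residues mod 31 are {1, 2, 4, 5, 7, 8, 9, 10, 14, 16, 18, 19, 20, 25, 28}.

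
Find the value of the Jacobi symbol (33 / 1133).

Reciprocity: 33 ≡ 1 and 1133 ≡ 1 (mod 4), so (33/1133) = +(1133/33).
Reduce top mod 33: now compute (11/33).
Reciprocity: 11 ≡ 3 and 33 ≡ 1 (mod 4), so (11/33) = +(33/11).
Reduce top mod 11: now compute (0/11).
Top reduces to 0: gcd > 1, so the symbol is 0.

0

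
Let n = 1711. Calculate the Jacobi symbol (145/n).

Reciprocity: 145 ≡ 1 and 1711 ≡ 3 (mod 4), so (145/1711) = +(1711/145).
Reduce top mod 145: now compute (116/145).
Pull out 2^2: since 145 ≡ 1 (mod 8), (2/145) = +1, so (2/145)^2 = +1.
Reciprocity: 29 ≡ 1 and 145 ≡ 1 (mod 4), so (29/145) = +(145/29).
Reduce top mod 29: now compute (0/29).
Top reduces to 0: gcd > 1, so the symbol is 0.

0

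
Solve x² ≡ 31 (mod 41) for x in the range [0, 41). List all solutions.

20, 21

41 ≡ 1 (mod 4), so we find a root by search.
Trying successive values, 20² = 400 ≡ 31 (mod 41). The other root is 41 − 20 = 21.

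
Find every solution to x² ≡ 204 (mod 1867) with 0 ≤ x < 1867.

241, 1626

Since 1867 ≡ 3 (mod 4), a square root of 204 is 204^((1867+1)/4) = 204^467 mod 1867.
Repeated squaring: 204^2≡542, 204^4≡645, 204^8≡1551, 204^16≡905, 204^32≡1279, 204^64≡349, 204^128≡446, 204^256≡1014 (mod 1867).
204^467 = 204^(256+128+64+16+2+1) ≡ 241 (mod 1867).
Check: 241² = 58081 ≡ 204 (mod 1867). The two roots are 241 and 1626.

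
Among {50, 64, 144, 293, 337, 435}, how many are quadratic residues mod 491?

3

(50/491) = -1 → non-residue.
(64/491) = +1 → QR.
(144/491) = +1 → QR.
(293/491) = +1 → QR.
(337/491) = -1 → non-residue.
(435/491) = -1 → non-residue.
Total quadratic residues among the 6: 3.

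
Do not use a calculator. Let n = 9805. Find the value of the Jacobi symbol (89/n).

-1

Reciprocity: 89 ≡ 1 and 9805 ≡ 1 (mod 4), so (89/9805) = +(9805/89).
Reduce top mod 89: now compute (15/89).
Reciprocity: 15 ≡ 3 and 89 ≡ 1 (mod 4), so (15/89) = +(89/15).
Reduce top mod 15: now compute (14/15).
Pull out 2: since 15 ≡ 7 (mod 8), (2/15) = +1.
Reciprocity: 7 ≡ 3 and 15 ≡ 3 (mod 4), so (7/15) = −(15/7).
Reduce top mod 7: now compute (1/7).
Reached (1/7) = 1. Collecting the sign flips along the way, the symbol is -1.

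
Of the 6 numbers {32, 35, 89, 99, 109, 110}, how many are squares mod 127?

3

(32/127) = +1 → QR.
(35/127) = +1 → QR.
(89/127) = -1 → non-residue.
(99/127) = +1 → QR.
(109/127) = -1 → non-residue.
(110/127) = -1 → non-residue.
Total quadratic residues among the 6: 3.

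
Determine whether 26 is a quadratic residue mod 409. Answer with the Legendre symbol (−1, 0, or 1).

Pull out 2: since 409 ≡ 1 (mod 8), (2/409) = +1.
Reciprocity: 13 ≡ 1 and 409 ≡ 1 (mod 4), so (13/409) = +(409/13).
Reduce top mod 13: now compute (6/13).
Pull out 2: since 13 ≡ 5 (mod 8), (2/13) = -1.
Reciprocity: 3 ≡ 3 and 13 ≡ 1 (mod 4), so (3/13) = +(13/3).
Reduce top mod 3: now compute (1/3).
Reached (1/3) = 1. Collecting the sign flips along the way, the symbol is -1.

-1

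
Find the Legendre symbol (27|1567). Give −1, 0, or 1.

Reciprocity: 27 ≡ 3 and 1567 ≡ 3 (mod 4), so (27/1567) = −(1567/27).
Reduce top mod 27: now compute (1/27).
Reached (1/27) = 1. Collecting the sign flips along the way, the symbol is -1.

-1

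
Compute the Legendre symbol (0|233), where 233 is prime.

Top reduces to 0: gcd > 1, so the symbol is 0.

0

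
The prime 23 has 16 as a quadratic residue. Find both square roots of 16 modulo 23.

Since 23 ≡ 3 (mod 4), a square root of 16 is 16^((23+1)/4) = 16^6 mod 23.
Repeated squaring: 16^2≡3, 16^4≡9 (mod 23).
16^6 = 16^(4+2) ≡ 4 (mod 23).
Check: 4² = 16 ≡ 16 (mod 23). The two roots are 4 and 19.

4, 19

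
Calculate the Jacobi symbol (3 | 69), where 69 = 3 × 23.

Reciprocity: 3 ≡ 3 and 69 ≡ 1 (mod 4), so (3/69) = +(69/3).
Reduce top mod 3: now compute (0/3).
Top reduces to 0: gcd > 1, so the symbol is 0.

0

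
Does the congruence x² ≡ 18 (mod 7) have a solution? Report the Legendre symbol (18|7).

First reduce: 18 ≡ 4 (mod 7).
Pull out 2^2: since 7 ≡ 7 (mod 8), (2/7) = +1, so (2/7)^2 = +1.
Reached (1/7) = 1. Collecting the sign flips along the way, the symbol is +1.

1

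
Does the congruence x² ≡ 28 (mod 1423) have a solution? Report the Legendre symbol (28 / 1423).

-1

Pull out 2^2: since 1423 ≡ 7 (mod 8), (2/1423) = +1, so (2/1423)^2 = +1.
Reciprocity: 7 ≡ 3 and 1423 ≡ 3 (mod 4), so (7/1423) = −(1423/7).
Reduce top mod 7: now compute (2/7).
Pull out 2: since 7 ≡ 7 (mod 8), (2/7) = +1.
Reached (1/7) = 1. Collecting the sign flips along the way, the symbol is -1.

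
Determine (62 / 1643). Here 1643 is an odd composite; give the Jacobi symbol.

0

Pull out 2: since 1643 ≡ 3 (mod 8), (2/1643) = -1.
Reciprocity: 31 ≡ 3 and 1643 ≡ 3 (mod 4), so (31/1643) = −(1643/31).
Reduce top mod 31: now compute (0/31).
Top reduces to 0: gcd > 1, so the symbol is 0.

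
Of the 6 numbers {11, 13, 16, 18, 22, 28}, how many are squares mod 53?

(11/53) = +1 → QR.
(13/53) = +1 → QR.
(16/53) = +1 → QR.
(18/53) = -1 → non-residue.
(22/53) = -1 → non-residue.
(28/53) = +1 → QR.
Total quadratic residues among the 6: 4.

4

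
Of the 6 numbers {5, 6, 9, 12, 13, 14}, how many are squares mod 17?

2

(5/17) = -1 → non-residue.
(6/17) = -1 → non-residue.
(9/17) = +1 → QR.
(12/17) = -1 → non-residue.
(13/17) = +1 → QR.
(14/17) = -1 → non-residue.
Total quadratic residues among the 6: 2.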